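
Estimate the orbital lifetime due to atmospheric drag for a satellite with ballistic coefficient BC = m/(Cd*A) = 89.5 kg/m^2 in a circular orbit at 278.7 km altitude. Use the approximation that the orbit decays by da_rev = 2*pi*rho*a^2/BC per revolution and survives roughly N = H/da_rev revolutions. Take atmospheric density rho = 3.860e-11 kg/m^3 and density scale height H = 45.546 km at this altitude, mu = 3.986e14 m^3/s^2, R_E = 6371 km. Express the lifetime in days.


a = R_E + alt = 6649.7000 km = 6.6497e+06 m
da_rev = 2*pi*rho*a^2/BC = 2*pi*3.860e-11*(6.6497e+06)^2/89.5 = 119.825222 m per revolution
N = H/da_rev = 45546.0000 m / 119.825222 m = 380.1036 revolutions
P = 2*pi*sqrt(a^3/mu) = 5396.5263 s
lifetime = N*P = 380.1036 * 5396.5263 = 2.0512392e+06 s = 23.7412 days

23.7412 days


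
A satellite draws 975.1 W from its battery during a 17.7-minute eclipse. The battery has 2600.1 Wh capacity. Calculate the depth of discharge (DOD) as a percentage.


E_used = P * t / 60 = 975.1 * 17.7 / 60 = 287.6545 Wh
DOD = E_used / E_total * 100 = 287.6545 / 2600.1 * 100
DOD = 11.0632 %

11.0632 %


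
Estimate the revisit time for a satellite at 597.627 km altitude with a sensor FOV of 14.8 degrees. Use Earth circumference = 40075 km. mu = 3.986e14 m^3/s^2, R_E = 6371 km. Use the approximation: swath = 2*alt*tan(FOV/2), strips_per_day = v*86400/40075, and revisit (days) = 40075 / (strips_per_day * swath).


swath = 2*597.627*tan(0.1291544) = 155.2364 km
v = sqrt(mu/r) = 7563.0163 m/s = 7.5630 km/s
strips/day = v*86400/40075 = 7.5630*86400/40075 = 16.3055
coverage/day = strips * swath = 16.3055 * 155.2364 = 2531.2135 km
revisit = 40075 / 2531.2135 = 15.8323 days

15.8323 days


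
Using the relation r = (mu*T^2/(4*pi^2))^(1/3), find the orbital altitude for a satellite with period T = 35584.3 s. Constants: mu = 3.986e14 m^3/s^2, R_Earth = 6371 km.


T = 35584.3 s
r = (mu*T^2/(4*pi^2))^(1/3) = (3.986e14 * 35584.3^2 / (4*pi^2))^(1/3)
r = 2.3382887e+07 m = 23382.8873 km
alt = r - R_E = 23382.8873 - 6371 = 17011.8873 km

17011.8873 km


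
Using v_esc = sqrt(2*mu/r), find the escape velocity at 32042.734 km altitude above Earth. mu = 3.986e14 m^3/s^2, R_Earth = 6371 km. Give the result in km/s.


r = 6371.0 + 32042.734 = 38413.7340 km = 3.8413734e+07 m
v_esc = sqrt(2*mu/r) = sqrt(2*3.986e14 / 3.8413734e+07)
v_esc = 4555.5454 m/s = 4.5555 km/s

4.5555 km/s


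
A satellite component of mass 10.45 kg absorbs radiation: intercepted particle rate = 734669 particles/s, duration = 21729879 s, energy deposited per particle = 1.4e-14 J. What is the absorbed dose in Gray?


Total energy deposited = rate * time * E_per
  = 734669 * 21729879 * 1.4e-14 = 0.2234998 J
Dose = E_total / mass = 0.2234998 / 10.45
Dose = 0.02138754 Gy

0.0214 Gy


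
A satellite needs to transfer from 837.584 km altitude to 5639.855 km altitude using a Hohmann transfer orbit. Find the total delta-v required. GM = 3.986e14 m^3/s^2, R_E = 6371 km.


r1 = 7208.5840 km = 7.208584e+06 m
r2 = 12010.8550 km = 1.2010855e+07 m
dv1 = sqrt(mu/r1)*(sqrt(2*r2/(r1+r2)) - 1) = 877.2615 m/s
dv2 = sqrt(mu/r2)*(1 - sqrt(2*r1/(r1+r2))) = 771.3509 m/s
total dv = |dv1| + |dv2| = 877.2615 + 771.3509 = 1648.6124 m/s = 1.6486 km/s

1.6486 km/s


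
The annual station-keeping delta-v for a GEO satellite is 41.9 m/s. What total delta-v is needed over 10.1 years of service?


dV = rate * years = 41.9 * 10.1
dV = 423.1900 m/s

423.1900 m/s


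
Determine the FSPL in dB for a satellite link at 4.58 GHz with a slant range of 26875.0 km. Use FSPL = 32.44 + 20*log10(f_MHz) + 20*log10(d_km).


f = 4.58 GHz = 4580.0000 MHz
d = 26875.0 km
FSPL = 32.44 + 20*log10(4580.0000) + 20*log10(26875.0)
FSPL = 32.44 + 73.2173 + 88.5870
FSPL = 194.2443 dB

194.2443 dB


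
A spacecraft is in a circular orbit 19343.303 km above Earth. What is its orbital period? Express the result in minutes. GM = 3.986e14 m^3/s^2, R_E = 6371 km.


r = 25714.3030 km = 2.5714303e+07 m
T = 2*pi*sqrt(r^3/mu) = 2*pi*sqrt(1.700295e+22 / 3.986e14)
T = 41036.7876 s = 683.9465 min

683.9465 minutes


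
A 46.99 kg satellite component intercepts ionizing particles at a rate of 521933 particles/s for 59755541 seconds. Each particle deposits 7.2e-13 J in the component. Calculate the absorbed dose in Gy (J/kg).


Total energy deposited = rate * time * E_per
  = 521933 * 59755541 * 7.2e-13 = 22.4556 J
Dose = E_total / mass = 22.4556 / 46.99
Dose = 0.4778812 Gy

0.4779 Gy


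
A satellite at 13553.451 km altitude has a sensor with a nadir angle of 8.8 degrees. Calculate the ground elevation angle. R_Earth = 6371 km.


r = R_E + alt = 19924.4510 km
Law of sines in the satellite / Earth-center / ground-point triangle:
  sin(nadir)/R_E = sin(90 + el)/r  =>  cos(el) = (r/R_E)*sin(nadir)
cos(el) = (19924.4510 / 6371.0000) * sin(8.8 deg) = 0.4784428
el = arccos(0.4784428) = 61.4163 deg
(Earth-central angle = 90 - nadir - el = 19.7837 deg)

61.4163 degrees


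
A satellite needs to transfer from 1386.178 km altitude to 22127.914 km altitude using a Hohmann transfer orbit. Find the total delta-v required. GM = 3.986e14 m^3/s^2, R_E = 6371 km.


r1 = 7757.1780 km = 7.757178e+06 m
r2 = 28498.9140 km = 2.8498914e+07 m
dv1 = sqrt(mu/r1)*(sqrt(2*r2/(r1+r2)) - 1) = 1819.5321 m/s
dv2 = sqrt(mu/r2)*(1 - sqrt(2*r1/(r1+r2))) = 1293.4335 m/s
total dv = |dv1| + |dv2| = 1819.5321 + 1293.4335 = 3112.9656 m/s = 3.1130 km/s

3.1130 km/s


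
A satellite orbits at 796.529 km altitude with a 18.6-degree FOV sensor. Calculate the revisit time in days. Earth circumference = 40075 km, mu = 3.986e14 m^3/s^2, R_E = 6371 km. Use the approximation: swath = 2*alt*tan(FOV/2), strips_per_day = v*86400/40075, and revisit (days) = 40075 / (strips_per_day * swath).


swath = 2*796.529*tan(0.1623156) = 260.8733 km
v = sqrt(mu/r) = 7457.3395 m/s = 7.4573 km/s
strips/day = v*86400/40075 = 7.4573*86400/40075 = 16.0777
coverage/day = strips * swath = 16.0777 * 260.8733 = 4194.2439 km
revisit = 40075 / 4194.2439 = 9.5548 days

9.5548 days


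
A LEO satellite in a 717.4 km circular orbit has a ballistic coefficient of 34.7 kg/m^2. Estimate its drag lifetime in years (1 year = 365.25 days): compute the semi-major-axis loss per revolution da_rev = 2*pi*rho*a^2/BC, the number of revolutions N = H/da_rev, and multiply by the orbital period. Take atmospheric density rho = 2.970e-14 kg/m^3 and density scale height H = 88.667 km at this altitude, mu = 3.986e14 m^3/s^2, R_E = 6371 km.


a = R_E + alt = 7088.4000 km = 7.0884e+06 m
da_rev = 2*pi*rho*a^2/BC = 2*pi*2.970e-14*(7.0884e+06)^2/34.7 = 0.270211157 m per revolution
N = H/da_rev = 88667.0000 m / 0.270211157 m = 328139.6707 revolutions
P = 2*pi*sqrt(a^3/mu) = 5939.2765 s
lifetime = N*P = 328139.6707 * 5939.2765 = 1.9489122e+09 s = 22556.8547 days
years = 22556.8547 / 365.25 = 61.7573 years

61.7573 years


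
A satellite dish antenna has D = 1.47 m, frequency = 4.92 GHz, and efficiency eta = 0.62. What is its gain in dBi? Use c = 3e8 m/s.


lambda = c/f = 3e8 / 4.92e+09 = 0.06097561 m
G = eta*(pi*D/lambda)^2 = 0.62*(pi*1.47/0.06097561)^2
G = 3556.4262 (linear)
G = 10*log10(3556.4262) = 35.5101 dBi

35.5101 dBi


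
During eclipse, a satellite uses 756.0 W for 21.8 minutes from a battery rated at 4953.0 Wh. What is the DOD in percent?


E_used = P * t / 60 = 756.0 * 21.8 / 60 = 274.6800 Wh
DOD = E_used / E_total * 100 = 274.6800 / 4953.0 * 100
DOD = 5.5457 %

5.5457 %


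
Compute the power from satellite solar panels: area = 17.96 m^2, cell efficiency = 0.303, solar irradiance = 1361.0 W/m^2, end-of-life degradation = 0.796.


P = area * eta * S * degradation
P = 17.96 * 0.303 * 1361.0 * 0.796
P = 5895.4933 W

5895.4933 W


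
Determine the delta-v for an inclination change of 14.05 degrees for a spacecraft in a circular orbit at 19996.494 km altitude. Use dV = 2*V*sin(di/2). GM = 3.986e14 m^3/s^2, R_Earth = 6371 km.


r = 26367.4940 km = 2.6367494e+07 m
V = sqrt(mu/r) = 3888.0713 m/s
di = 14.05 deg = 0.2452188 rad
dV = 2*V*sin(di/2) = 2*3888.0713*sin(0.1226094)
dV = 951.0410 m/s = 0.951041 km/s

0.9510 km/s


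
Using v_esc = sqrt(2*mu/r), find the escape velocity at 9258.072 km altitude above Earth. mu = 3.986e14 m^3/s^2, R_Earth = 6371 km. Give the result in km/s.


r = 6371.0 + 9258.072 = 15629.0720 km = 1.5629072e+07 m
v_esc = sqrt(2*mu/r) = sqrt(2*3.986e14 / 1.5629072e+07)
v_esc = 7141.9540 m/s = 7.1420 km/s

7.1420 km/s


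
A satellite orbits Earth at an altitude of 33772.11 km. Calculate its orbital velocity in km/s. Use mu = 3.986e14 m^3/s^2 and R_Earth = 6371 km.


r = R_E + alt = 6371.0 + 33772.11 = 40143.1100 km = 4.014311e+07 m
v = sqrt(mu/r) = sqrt(3.986e14 / 4.014311e+07) = 3151.1069 m/s = 3.1511 km/s

3.1511 km/s


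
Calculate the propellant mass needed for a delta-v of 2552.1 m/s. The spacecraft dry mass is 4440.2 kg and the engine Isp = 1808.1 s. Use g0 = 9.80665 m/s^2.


ve = Isp * g0 = 1808.1 * 9.80665 = 17731.403865 m/s
mass ratio = exp(dv/ve) = exp(2552.1/17731.403865) = 1.15480451
m_prop = m_dry * (mr - 1) = 4440.2 * (1.15480451 - 1)
m_prop = 687.3630 kg

687.3630 kg


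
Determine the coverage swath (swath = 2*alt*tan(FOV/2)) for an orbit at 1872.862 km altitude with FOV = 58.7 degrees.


FOV = 58.7 deg = 1.0245 rad
swath = 2 * alt * tan(FOV/2) = 2 * 1872.862 * tan(0.5122541)
swath = 2 * 1872.862 * 0.5623219
swath = 2106.3025 km

2106.3025 km


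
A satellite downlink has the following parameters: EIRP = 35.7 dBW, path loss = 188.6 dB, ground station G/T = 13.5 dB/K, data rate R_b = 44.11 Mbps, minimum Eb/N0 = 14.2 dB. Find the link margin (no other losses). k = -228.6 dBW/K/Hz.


C/N0 = EIRP - FSPL + G/T - k = 35.7 - 188.6 + 13.5 - (-228.6)
C/N0 = 89.2000 dB-Hz
R_b = 44.11 Mbps = 4.411e+07 bps -> 10*log10(R_b) = 76.4454 dB-Hz
Eb/N0 = C/N0 - 10*log10(R_b) = 89.2000 - 76.4454 = 12.7546 dB
Margin = Eb/N0 - Eb/N0_req = 12.7546 - 14.2 = -1.4454 dB (negative margin: link does not close)

-1.4454 dB


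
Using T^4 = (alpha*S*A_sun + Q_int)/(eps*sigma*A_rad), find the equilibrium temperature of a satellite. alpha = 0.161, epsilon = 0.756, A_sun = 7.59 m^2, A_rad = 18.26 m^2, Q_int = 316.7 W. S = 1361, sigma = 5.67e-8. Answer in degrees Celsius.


Numerator = alpha*S*A_sun + Q_int = 0.161*1361*7.59 + 316.7 = 1979.8284 W
Denominator = eps*sigma*A_rad = 0.756*5.67e-8*18.26 = 7.8271855e-07 W/K^4
T^4 = 2.5294257e+09 K^4
T = 224.2619 K = -48.8881 C

-48.8881 degrees Celsius


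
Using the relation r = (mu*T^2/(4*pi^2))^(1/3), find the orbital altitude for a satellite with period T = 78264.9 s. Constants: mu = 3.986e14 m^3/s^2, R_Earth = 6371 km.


T = 78264.9 s
r = (mu*T^2/(4*pi^2))^(1/3) = (3.986e14 * 78264.9^2 / (4*pi^2))^(1/3)
r = 3.954612e+07 m = 39546.1196 km
alt = r - R_E = 39546.1196 - 6371 = 33175.1196 km

33175.1196 km


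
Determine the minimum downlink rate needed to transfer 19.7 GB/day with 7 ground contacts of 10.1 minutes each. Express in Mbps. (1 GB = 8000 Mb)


total contact time = 7 * 10.1 * 60 = 4242.0000 s
data = 19.7 GB = 157600.0000 Mb
rate = 157600.0000 / 4242.0000 = 37.1523 Mbps

37.1523 Mbps


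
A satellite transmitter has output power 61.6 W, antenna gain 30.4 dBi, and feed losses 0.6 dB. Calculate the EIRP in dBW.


Pt = 61.6 W = 17.8958 dBW
EIRP = Pt_dBW + Gt - losses = 17.8958 + 30.4 - 0.6 = 47.6958 dBW

47.6958 dBW


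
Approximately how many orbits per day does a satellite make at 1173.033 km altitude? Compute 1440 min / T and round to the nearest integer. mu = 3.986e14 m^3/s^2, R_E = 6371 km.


r = 7.544033e+06 m
T = 2*pi*sqrt(r^3/mu) = 6521.0359 s = 108.6839 min
revs/day = 1440 / 108.6839 = 13.2494
Rounded: 13 revolutions per day

13 revolutions per day


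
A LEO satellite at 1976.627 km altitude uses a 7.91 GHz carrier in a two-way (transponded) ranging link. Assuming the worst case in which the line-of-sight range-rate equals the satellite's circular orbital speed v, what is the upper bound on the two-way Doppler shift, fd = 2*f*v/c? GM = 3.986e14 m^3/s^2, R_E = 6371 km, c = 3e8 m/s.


r = 8.347627e+06 m
v = sqrt(mu/r) = 6910.1445 m/s (worst-case radial velocity)
f = 7.91 GHz = 7.91e+09 Hz
fd = 2*f*v/c = 2*7.91e+09*6910.1445/3.0e+08
fd = 364394.9537 Hz

364394.9537 Hz


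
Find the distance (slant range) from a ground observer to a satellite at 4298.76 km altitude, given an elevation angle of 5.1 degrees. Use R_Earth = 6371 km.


h = 4298.76 km, el = 5.1 deg
d = -R_E*sin(el) + sqrt((R_E*sin(el))^2 + 2*R_E*h + h^2)
d = -6371.0000*sin(0.08901179) + sqrt((6371.0000*0.0888943)^2 + 2*6371.0000*4298.76 + 4298.76^2)
d = 8011.2348 km

8011.2348 km


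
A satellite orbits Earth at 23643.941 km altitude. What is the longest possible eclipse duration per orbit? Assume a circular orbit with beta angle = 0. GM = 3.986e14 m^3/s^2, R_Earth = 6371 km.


r = 30014.9410 km
T = 862.5141 min
Eclipse fraction = arcsin(R_E/r)/pi = arcsin(6371.0000/30014.9410)/pi
= arcsin(0.212261)/pi = 0.06808268
Eclipse duration = 0.06808268 * 862.5141 = 58.7223 min

58.7223 minutes


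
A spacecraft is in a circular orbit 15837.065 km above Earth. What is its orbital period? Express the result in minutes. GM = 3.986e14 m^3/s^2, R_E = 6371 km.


r = 22208.0650 km = 2.2208065e+07 m
T = 2*pi*sqrt(r^3/mu) = 2*pi*sqrt(1.0952977e+22 / 3.986e14)
T = 32936.4889 s = 548.9415 min

548.9415 minutes


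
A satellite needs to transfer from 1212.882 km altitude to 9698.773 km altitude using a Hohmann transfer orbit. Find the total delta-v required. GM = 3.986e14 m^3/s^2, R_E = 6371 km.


r1 = 7583.8820 km = 7.583882e+06 m
r2 = 16069.7730 km = 1.6069773e+07 m
dv1 = sqrt(mu/r1)*(sqrt(2*r2/(r1+r2)) - 1) = 1200.9707 m/s
dv2 = sqrt(mu/r2)*(1 - sqrt(2*r1/(r1+r2))) = 992.2086 m/s
total dv = |dv1| + |dv2| = 1200.9707 + 992.2086 = 2193.1793 m/s = 2.1932 km/s

2.1932 km/s


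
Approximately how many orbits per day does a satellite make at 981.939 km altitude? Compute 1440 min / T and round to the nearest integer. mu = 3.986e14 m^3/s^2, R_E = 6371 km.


r = 7.352939e+06 m
T = 2*pi*sqrt(r^3/mu) = 6274.8401 s = 104.5807 min
revs/day = 1440 / 104.5807 = 13.7693
Rounded: 14 revolutions per day

14 revolutions per day


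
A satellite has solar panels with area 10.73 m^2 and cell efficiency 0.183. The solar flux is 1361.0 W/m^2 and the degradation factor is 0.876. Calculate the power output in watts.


P = area * eta * S * degradation
P = 10.73 * 0.183 * 1361.0 * 0.876
P = 2341.0627 W

2341.0627 W


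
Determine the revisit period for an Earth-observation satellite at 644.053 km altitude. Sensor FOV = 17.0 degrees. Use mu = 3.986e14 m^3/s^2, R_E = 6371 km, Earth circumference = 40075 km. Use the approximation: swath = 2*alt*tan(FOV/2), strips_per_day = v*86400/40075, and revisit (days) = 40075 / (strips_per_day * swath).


swath = 2*644.053*tan(0.148353) = 192.5087 km
v = sqrt(mu/r) = 7537.9486 m/s = 7.5379 km/s
strips/day = v*86400/40075 = 7.5379*86400/40075 = 16.2515
coverage/day = strips * swath = 16.2515 * 192.5087 = 3128.5551 km
revisit = 40075 / 3128.5551 = 12.8094 days

12.8094 days


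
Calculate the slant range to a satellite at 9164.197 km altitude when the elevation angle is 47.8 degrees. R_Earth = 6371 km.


h = 9164.197 km, el = 47.8 deg
d = -R_E*sin(el) + sqrt((R_E*sin(el))^2 + 2*R_E*h + h^2)
d = -6371.0000*sin(0.8342674) + sqrt((6371.0000*0.7408046)^2 + 2*6371.0000*9164.197 + 9164.197^2)
d = 10214.4543 km

10214.4543 km


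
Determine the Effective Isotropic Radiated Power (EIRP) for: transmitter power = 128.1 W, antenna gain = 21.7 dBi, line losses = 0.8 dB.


Pt = 128.1 W = 21.0755 dBW
EIRP = Pt_dBW + Gt - losses = 21.0755 + 21.7 - 0.8 = 41.9755 dBW

41.9755 dBW


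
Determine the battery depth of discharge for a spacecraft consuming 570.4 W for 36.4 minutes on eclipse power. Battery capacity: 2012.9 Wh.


E_used = P * t / 60 = 570.4 * 36.4 / 60 = 346.0427 Wh
DOD = E_used / E_total * 100 = 346.0427 / 2012.9 * 100
DOD = 17.1912 %

17.1912 %


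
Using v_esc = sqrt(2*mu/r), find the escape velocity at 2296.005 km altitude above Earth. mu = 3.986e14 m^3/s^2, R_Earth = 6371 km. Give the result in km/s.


r = 6371.0 + 2296.005 = 8667.0050 km = 8.667005e+06 m
v_esc = sqrt(2*mu/r) = sqrt(2*3.986e14 / 8.667005e+06)
v_esc = 9590.6738 m/s = 9.5907 km/s

9.5907 km/s


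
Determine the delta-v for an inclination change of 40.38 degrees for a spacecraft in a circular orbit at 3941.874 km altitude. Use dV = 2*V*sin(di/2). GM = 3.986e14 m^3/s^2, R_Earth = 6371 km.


r = 10312.8740 km = 1.0312874e+07 m
V = sqrt(mu/r) = 6216.9703 m/s
di = 40.38 deg = 0.704764 rad
dV = 2*V*sin(di/2) = 2*6216.9703*sin(0.352382)
dV = 4291.3806 m/s = 4.2914 km/s

4.2914 km/s


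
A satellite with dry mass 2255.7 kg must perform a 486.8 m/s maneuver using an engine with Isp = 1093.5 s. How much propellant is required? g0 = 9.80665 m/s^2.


ve = Isp * g0 = 1093.5 * 9.80665 = 10723.571775 m/s
mass ratio = exp(dv/ve) = exp(486.8/10723.571775) = 1.04644146
m_prop = m_dry * (mr - 1) = 2255.7 * (1.04644146 - 1)
m_prop = 104.7580 kg

104.7580 kg


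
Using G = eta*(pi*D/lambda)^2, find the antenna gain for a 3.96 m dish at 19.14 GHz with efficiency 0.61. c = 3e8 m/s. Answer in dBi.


lambda = c/f = 3e8 / 1.914e+10 = 0.01567398 m
G = eta*(pi*D/lambda)^2 = 0.61*(pi*3.96/0.01567398)^2
G = 384291.9700 (linear)
G = 10*log10(384291.9700) = 55.8466 dBi

55.8466 dBi


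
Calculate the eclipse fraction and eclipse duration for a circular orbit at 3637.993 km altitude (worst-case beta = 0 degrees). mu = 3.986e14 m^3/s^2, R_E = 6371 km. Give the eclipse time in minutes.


r = 10008.9930 km
T = 166.0908 min
Eclipse fraction = arcsin(R_E/r)/pi = arcsin(6371.0000/10008.9930)/pi
= arcsin(0.6365276)/pi = 0.2196299
Eclipse duration = 0.2196299 * 166.0908 = 36.4785 min

36.4785 minutes


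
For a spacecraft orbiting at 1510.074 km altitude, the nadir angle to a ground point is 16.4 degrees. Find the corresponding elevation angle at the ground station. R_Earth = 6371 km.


r = R_E + alt = 7881.0740 km
Law of sines in the satellite / Earth-center / ground-point triangle:
  sin(nadir)/R_E = sin(90 + el)/r  =>  cos(el) = (r/R_E)*sin(nadir)
cos(el) = (7881.0740 / 6371.0000) * sin(16.4 deg) = 0.3492629
el = arccos(0.3492629) = 69.5578 deg
(Earth-central angle = 90 - nadir - el = 4.0422 deg)

69.5578 degrees


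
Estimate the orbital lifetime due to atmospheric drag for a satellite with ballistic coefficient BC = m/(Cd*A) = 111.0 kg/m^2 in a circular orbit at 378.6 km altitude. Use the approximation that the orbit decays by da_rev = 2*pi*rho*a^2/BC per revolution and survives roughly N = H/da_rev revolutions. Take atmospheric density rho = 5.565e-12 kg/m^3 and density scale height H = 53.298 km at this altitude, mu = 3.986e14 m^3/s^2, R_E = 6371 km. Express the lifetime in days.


a = R_E + alt = 6749.6000 km = 6.7496e+06 m
da_rev = 2*pi*rho*a^2/BC = 2*pi*5.565e-12*(6.7496e+06)^2/111.0 = 14.350867 m per revolution
N = H/da_rev = 53298.0000 m / 14.350867 m = 3713.9220 revolutions
P = 2*pi*sqrt(a^3/mu) = 5518.5919 s
lifetime = N*P = 3713.9220 * 5518.5919 = 2.049562e+07 s = 237.2178 days

237.2178 days


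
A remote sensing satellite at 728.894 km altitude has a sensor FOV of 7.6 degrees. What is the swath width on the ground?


FOV = 7.6 deg = 0.132645 rad
swath = 2 * alt * tan(FOV/2) = 2 * 728.894 * tan(0.06632251)
swath = 2 * 728.894 * 0.06641993
swath = 96.8262 km

96.8262 km


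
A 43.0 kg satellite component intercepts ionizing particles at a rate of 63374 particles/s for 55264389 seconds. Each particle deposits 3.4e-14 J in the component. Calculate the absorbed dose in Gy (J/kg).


Total energy deposited = rate * time * E_per
  = 63374 * 55264389 * 3.4e-14 = 0.1190791 J
Dose = E_total / mass = 0.1190791 / 43.0
Dose = 0.002769281 Gy

0.0028 Gy


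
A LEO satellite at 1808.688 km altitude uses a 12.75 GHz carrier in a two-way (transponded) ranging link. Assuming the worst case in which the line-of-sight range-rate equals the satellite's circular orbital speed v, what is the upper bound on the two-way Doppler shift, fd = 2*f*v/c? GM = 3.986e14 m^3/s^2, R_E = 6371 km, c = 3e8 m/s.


r = 8.179688e+06 m
v = sqrt(mu/r) = 6980.7210 m/s (worst-case radial velocity)
f = 12.75 GHz = 1.275e+10 Hz
fd = 2*f*v/c = 2*1.275e+10*6980.7210/3.0e+08
fd = 593361.2810 Hz

593361.2810 Hz


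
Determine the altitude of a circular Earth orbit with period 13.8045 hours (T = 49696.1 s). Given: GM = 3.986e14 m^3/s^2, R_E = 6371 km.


T = 49696.1 s
r = (mu*T^2/(4*pi^2))^(1/3) = (3.986e14 * 49696.1^2 / (4*pi^2))^(1/3)
r = 2.9215101e+07 m = 29215.1009 km
alt = r - R_E = 29215.1009 - 6371 = 22844.1009 km

22844.1009 km


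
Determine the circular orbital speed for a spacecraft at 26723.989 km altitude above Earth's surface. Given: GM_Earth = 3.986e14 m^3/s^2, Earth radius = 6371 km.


r = R_E + alt = 6371.0 + 26723.989 = 33094.9890 km = 3.3094989e+07 m
v = sqrt(mu/r) = sqrt(3.986e14 / 3.3094989e+07) = 3470.4639 m/s = 3.4705 km/s

3.4705 km/s


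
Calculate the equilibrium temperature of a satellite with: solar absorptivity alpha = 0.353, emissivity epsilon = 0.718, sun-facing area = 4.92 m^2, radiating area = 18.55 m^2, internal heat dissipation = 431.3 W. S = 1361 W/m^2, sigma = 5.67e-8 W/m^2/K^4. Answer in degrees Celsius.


Numerator = alpha*S*A_sun + Q_int = 0.353*1361*4.92 + 431.3 = 2795.0304 W
Denominator = eps*sigma*A_rad = 0.718*5.67e-8*18.55 = 7.5518163e-07 W/K^4
T^4 = 3.7011366e+09 K^4
T = 246.6515 K = -26.4985 C

-26.4985 degrees Celsius


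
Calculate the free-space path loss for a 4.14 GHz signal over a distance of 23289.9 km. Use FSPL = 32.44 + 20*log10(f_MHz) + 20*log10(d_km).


f = 4.14 GHz = 4140.0000 MHz
d = 23289.9 km
FSPL = 32.44 + 20*log10(4140.0000) + 20*log10(23289.9)
FSPL = 32.44 + 72.3400 + 87.3434
FSPL = 192.1234 dB

192.1234 dB


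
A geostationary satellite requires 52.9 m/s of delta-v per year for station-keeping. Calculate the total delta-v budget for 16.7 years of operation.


dV = rate * years = 52.9 * 16.7
dV = 883.4300 m/s

883.4300 m/s


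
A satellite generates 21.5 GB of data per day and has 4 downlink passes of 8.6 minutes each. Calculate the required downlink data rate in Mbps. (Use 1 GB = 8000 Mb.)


total contact time = 4 * 8.6 * 60 = 2064.0000 s
data = 21.5 GB = 172000.0000 Mb
rate = 172000.0000 / 2064.0000 = 83.3333 Mbps

83.3333 Mbps


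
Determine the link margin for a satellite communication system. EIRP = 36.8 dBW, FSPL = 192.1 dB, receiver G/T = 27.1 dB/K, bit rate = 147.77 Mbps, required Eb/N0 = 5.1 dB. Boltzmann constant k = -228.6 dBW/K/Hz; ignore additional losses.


C/N0 = EIRP - FSPL + G/T - k = 36.8 - 192.1 + 27.1 - (-228.6)
C/N0 = 100.4000 dB-Hz
R_b = 147.77 Mbps = 1.4777e+08 bps -> 10*log10(R_b) = 81.6959 dB-Hz
Eb/N0 = C/N0 - 10*log10(R_b) = 100.4000 - 81.6959 = 18.7041 dB
Margin = Eb/N0 - Eb/N0_req = 18.7041 - 5.1 = 13.6041 dB (link closes)

13.6041 dB


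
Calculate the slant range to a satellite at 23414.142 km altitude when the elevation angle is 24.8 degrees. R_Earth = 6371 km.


h = 23414.142 km, el = 24.8 deg
d = -R_E*sin(el) + sqrt((R_E*sin(el))^2 + 2*R_E*h + h^2)
d = -6371.0000*sin(0.4328417) + sqrt((6371.0000*0.4194521)^2 + 2*6371.0000*23414.142 + 23414.142^2)
d = 26545.9251 km

26545.9251 km


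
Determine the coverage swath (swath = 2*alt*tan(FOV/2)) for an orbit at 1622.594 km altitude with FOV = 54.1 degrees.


FOV = 54.1 deg = 0.9442231 rad
swath = 2 * alt * tan(FOV/2) = 2 * 1622.594 * tan(0.4721116)
swath = 2 * 1622.594 * 0.5106252
swath = 1657.0746 km

1657.0746 km


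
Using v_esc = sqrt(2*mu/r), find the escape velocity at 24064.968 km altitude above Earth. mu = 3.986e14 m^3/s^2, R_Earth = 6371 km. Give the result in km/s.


r = 6371.0 + 24064.968 = 30435.9680 km = 3.0435968e+07 m
v_esc = sqrt(2*mu/r) = sqrt(2*3.986e14 / 3.0435968e+07)
v_esc = 5117.8798 m/s = 5.1179 km/s

5.1179 km/s


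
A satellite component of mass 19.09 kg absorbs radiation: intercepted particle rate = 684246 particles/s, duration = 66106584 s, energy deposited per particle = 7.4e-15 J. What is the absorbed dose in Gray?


Total energy deposited = rate * time * E_per
  = 684246 * 66106584 * 7.4e-15 = 0.3347254 J
Dose = E_total / mass = 0.3347254 / 19.09
Dose = 0.01753407 Gy

0.0175 Gy


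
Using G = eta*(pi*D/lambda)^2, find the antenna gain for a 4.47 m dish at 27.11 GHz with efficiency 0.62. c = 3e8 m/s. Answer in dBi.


lambda = c/f = 3e8 / 2.711e+10 = 0.01106603 m
G = eta*(pi*D/lambda)^2 = 0.62*(pi*4.47/0.01106603)^2
G = 998442.3801 (linear)
G = 10*log10(998442.3801) = 59.9932 dBi

59.9932 dBi


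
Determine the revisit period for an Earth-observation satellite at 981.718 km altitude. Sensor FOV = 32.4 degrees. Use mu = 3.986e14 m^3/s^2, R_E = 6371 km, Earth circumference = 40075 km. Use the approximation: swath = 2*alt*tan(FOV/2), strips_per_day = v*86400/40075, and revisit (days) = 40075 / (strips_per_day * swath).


swath = 2*981.718*tan(0.2827433) = 570.4309 km
v = sqrt(mu/r) = 7362.8286 m/s = 7.3628 km/s
strips/day = v*86400/40075 = 7.3628*86400/40075 = 15.8739
coverage/day = strips * swath = 15.8739 * 570.4309 = 9054.9892 km
revisit = 40075 / 9054.9892 = 4.4257 days

4.4257 days


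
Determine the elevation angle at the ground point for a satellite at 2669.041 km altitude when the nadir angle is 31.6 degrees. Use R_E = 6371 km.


r = R_E + alt = 9040.0410 km
Law of sines in the satellite / Earth-center / ground-point triangle:
  sin(nadir)/R_E = sin(90 + el)/r  =>  cos(el) = (r/R_E)*sin(nadir)
cos(el) = (9040.0410 / 6371.0000) * sin(31.6 deg) = 0.7435024
el = arccos(0.7435024) = 41.9694 deg
(Earth-central angle = 90 - nadir - el = 16.4306 deg)

41.9694 degrees


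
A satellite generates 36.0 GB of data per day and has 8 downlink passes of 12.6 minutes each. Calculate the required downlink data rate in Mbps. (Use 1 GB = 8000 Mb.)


total contact time = 8 * 12.6 * 60 = 6048.0000 s
data = 36.0 GB = 288000.0000 Mb
rate = 288000.0000 / 6048.0000 = 47.6190 Mbps

47.6190 Mbps


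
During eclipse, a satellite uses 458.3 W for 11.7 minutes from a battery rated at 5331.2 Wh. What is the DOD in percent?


E_used = P * t / 60 = 458.3 * 11.7 / 60 = 89.3685 Wh
DOD = E_used / E_total * 100 = 89.3685 / 5331.2 * 100
DOD = 1.6763 %

1.6763 %


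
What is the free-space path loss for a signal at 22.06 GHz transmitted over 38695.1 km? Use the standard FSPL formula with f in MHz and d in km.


f = 22.06 GHz = 22060.0000 MHz
d = 38695.1 km
FSPL = 32.44 + 20*log10(22060.0000) + 20*log10(38695.1)
FSPL = 32.44 + 86.8721 + 91.7531
FSPL = 211.0652 dB

211.0652 dB


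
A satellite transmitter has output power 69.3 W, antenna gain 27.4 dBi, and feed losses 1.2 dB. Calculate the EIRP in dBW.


Pt = 69.3 W = 18.4073 dBW
EIRP = Pt_dBW + Gt - losses = 18.4073 + 27.4 - 1.2 = 44.6073 dBW

44.6073 dBW


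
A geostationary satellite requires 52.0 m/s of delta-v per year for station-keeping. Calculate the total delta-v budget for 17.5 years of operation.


dV = rate * years = 52.0 * 17.5
dV = 910.0000 m/s

910.0000 m/s


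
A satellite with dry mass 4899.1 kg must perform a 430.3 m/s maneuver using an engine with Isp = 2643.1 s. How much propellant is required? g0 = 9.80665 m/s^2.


ve = Isp * g0 = 2643.1 * 9.80665 = 25919.956615 m/s
mass ratio = exp(dv/ve) = exp(430.3/25919.956615) = 1.01673967
m_prop = m_dry * (mr - 1) = 4899.1 * (1.01673967 - 1)
m_prop = 82.0093 kg

82.0093 kg


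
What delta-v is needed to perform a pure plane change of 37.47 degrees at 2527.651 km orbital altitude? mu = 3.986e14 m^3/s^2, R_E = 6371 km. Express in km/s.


r = 8898.6510 km = 8.898651e+06 m
V = sqrt(mu/r) = 6692.7802 m/s
di = 37.47 deg = 0.6539749 rad
dV = 2*V*sin(di/2) = 2*6692.7802*sin(0.3269874)
dV = 4299.3288 m/s = 4.2993 km/s

4.2993 km/s


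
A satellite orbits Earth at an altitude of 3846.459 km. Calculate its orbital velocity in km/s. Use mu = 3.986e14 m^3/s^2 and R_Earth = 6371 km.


r = R_E + alt = 6371.0 + 3846.459 = 10217.4590 km = 1.0217459e+07 m
v = sqrt(mu/r) = sqrt(3.986e14 / 1.0217459e+07) = 6245.9312 m/s = 6.2459 km/s

6.2459 km/s


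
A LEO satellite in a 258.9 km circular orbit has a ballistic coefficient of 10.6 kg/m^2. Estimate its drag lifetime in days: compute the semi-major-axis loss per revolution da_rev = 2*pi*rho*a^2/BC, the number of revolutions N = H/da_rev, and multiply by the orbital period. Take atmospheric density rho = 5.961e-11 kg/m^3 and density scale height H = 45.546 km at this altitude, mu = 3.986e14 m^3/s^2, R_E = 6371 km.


a = R_E + alt = 6629.9000 km = 6.6299e+06 m
da_rev = 2*pi*rho*a^2/BC = 2*pi*5.961e-11*(6.6299e+06)^2/10.6 = 1553.127397 m per revolution
N = H/da_rev = 45546.0000 m / 1553.127397 m = 29.3253 revolutions
P = 2*pi*sqrt(a^3/mu) = 5372.4414 s
lifetime = N*P = 29.3253 * 5372.4414 = 157548.7091 s = 1.8235 days

1.8235 days


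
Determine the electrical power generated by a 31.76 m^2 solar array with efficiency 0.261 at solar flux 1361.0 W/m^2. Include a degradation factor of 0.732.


P = area * eta * S * degradation
P = 31.76 * 0.261 * 1361.0 * 0.732
P = 8258.2915 W

8258.2915 W


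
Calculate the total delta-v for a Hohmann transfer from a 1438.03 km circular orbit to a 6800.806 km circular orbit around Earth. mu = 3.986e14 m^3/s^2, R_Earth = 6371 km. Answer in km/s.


r1 = 7809.0300 km = 7.80903e+06 m
r2 = 13171.8060 km = 1.3171806e+07 m
dv1 = sqrt(mu/r1)*(sqrt(2*r2/(r1+r2)) - 1) = 861.1743 m/s
dv2 = sqrt(mu/r2)*(1 - sqrt(2*r1/(r1+r2))) = 754.8320 m/s
total dv = |dv1| + |dv2| = 861.1743 + 754.8320 = 1616.0064 m/s = 1.6160 km/s

1.6160 km/s


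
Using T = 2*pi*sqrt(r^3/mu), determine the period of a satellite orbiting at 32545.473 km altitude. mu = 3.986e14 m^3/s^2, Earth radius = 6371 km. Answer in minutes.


r = 38916.4730 km = 3.8916473e+07 m
T = 2*pi*sqrt(r^3/mu) = 2*pi*sqrt(5.8938682e+22 / 3.986e14)
T = 76403.1793 s = 1273.3863 min

1273.3863 minutes


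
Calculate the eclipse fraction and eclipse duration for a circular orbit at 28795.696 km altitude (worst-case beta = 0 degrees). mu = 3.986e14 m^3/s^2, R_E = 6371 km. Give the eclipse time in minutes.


r = 35166.6960 km
T = 1093.8489 min
Eclipse fraction = arcsin(R_E/r)/pi = arcsin(6371.0000/35166.6960)/pi
= arcsin(0.1811657)/pi = 0.05798704
Eclipse duration = 0.05798704 * 1093.8489 = 63.4291 min

63.4291 minutes


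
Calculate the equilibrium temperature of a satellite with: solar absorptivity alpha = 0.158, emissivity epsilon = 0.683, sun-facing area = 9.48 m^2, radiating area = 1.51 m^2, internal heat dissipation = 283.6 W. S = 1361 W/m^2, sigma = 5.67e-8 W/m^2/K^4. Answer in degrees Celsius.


Numerator = alpha*S*A_sun + Q_int = 0.158*1361*9.48 + 283.6 = 2322.1602 W
Denominator = eps*sigma*A_rad = 0.683*5.67e-8*1.51 = 5.8476411e-08 W/K^4
T^4 = 3.971106e+10 K^4
T = 446.4038 K = 173.2538 C

173.2538 degrees Celsius


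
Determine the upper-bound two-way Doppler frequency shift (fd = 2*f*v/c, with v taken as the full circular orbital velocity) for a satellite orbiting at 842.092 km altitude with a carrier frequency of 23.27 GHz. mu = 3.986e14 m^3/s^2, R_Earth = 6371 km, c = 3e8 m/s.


r = 7.213092e+06 m
v = sqrt(mu/r) = 7433.7493 m/s (worst-case radial velocity)
f = 23.27 GHz = 2.327e+10 Hz
fd = 2*f*v/c = 2*2.327e+10*7433.7493/3.0e+08
fd = 1.1532223e+06 Hz

1.1532e+06 Hz


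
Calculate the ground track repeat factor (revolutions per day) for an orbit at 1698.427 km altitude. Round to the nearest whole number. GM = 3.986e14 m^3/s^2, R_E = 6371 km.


r = 8.069427e+06 m
T = 2*pi*sqrt(r^3/mu) = 7213.9855 s = 120.2331 min
revs/day = 1440 / 120.2331 = 11.9767
Rounded: 12 revolutions per day

12 revolutions per day


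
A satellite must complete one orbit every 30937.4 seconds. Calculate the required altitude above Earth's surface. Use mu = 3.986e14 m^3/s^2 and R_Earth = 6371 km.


T = 30937.4 s
r = (mu*T^2/(4*pi^2))^(1/3) = (3.986e14 * 30937.4^2 / (4*pi^2))^(1/3)
r = 2.1300104e+07 m = 21300.1042 km
alt = r - R_E = 21300.1042 - 6371 = 14929.1042 km

14929.1042 km


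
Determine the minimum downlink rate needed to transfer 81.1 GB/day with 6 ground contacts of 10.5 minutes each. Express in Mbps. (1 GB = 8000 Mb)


total contact time = 6 * 10.5 * 60 = 3780.0000 s
data = 81.1 GB = 648800.0000 Mb
rate = 648800.0000 / 3780.0000 = 171.6402 Mbps

171.6402 Mbps


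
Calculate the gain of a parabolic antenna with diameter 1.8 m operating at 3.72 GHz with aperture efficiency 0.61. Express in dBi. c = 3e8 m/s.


lambda = c/f = 3e8 / 3.72e+09 = 0.08064516 m
G = eta*(pi*D/lambda)^2 = 0.61*(pi*1.8/0.08064516)^2
G = 2999.2866 (linear)
G = 10*log10(2999.2866) = 34.7702 dBi

34.7702 dBi


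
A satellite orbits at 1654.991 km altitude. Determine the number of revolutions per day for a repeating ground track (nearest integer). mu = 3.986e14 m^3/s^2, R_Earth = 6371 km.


r = 8.025991e+06 m
T = 2*pi*sqrt(r^3/mu) = 7155.8170 s = 119.2636 min
revs/day = 1440 / 119.2636 = 12.0741
Rounded: 12 revolutions per day

12 revolutions per day


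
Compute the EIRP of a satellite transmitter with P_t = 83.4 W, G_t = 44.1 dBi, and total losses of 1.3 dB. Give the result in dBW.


Pt = 83.4 W = 19.2117 dBW
EIRP = Pt_dBW + Gt - losses = 19.2117 + 44.1 - 1.3 = 62.0117 dBW

62.0117 dBW


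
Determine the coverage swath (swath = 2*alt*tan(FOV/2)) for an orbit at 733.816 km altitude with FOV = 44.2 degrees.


FOV = 44.2 deg = 0.7714355 rad
swath = 2 * alt * tan(FOV/2) = 2 * 733.816 * tan(0.3857178)
swath = 2 * 733.816 * 0.4060579
swath = 595.9436 km

595.9436 km


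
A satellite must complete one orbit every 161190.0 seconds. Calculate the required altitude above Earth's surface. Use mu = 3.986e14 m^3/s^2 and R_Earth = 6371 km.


T = 161190.0 s
r = (mu*T^2/(4*pi^2))^(1/3) = (3.986e14 * 161190.0^2 / (4*pi^2))^(1/3)
r = 6.4015418e+07 m = 64015.4176 km
alt = r - R_E = 64015.4176 - 6371 = 57644.4176 km

57644.4176 km


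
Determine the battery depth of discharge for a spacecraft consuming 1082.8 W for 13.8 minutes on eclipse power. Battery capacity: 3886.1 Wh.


E_used = P * t / 60 = 1082.8 * 13.8 / 60 = 249.0440 Wh
DOD = E_used / E_total * 100 = 249.0440 / 3886.1 * 100
DOD = 6.4086 %

6.4086 %


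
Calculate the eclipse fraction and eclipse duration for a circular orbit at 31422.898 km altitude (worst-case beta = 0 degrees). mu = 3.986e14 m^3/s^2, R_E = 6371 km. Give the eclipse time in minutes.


r = 37793.8980 km
T = 1218.6879 min
Eclipse fraction = arcsin(R_E/r)/pi = arcsin(6371.0000/37793.8980)/pi
= arcsin(0.1685722)/pi = 0.05391563
Eclipse duration = 0.05391563 * 1218.6879 = 65.7063 min

65.7063 minutes


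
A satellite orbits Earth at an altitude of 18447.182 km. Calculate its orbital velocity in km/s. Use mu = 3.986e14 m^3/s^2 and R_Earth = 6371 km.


r = R_E + alt = 6371.0 + 18447.182 = 24818.1820 km = 2.4818182e+07 m
v = sqrt(mu/r) = sqrt(3.986e14 / 2.4818182e+07) = 4007.5935 m/s = 4.0076 km/s

4.0076 km/s


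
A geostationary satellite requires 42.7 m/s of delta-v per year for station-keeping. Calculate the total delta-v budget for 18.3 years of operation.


dV = rate * years = 42.7 * 18.3
dV = 781.4100 m/s

781.4100 m/s


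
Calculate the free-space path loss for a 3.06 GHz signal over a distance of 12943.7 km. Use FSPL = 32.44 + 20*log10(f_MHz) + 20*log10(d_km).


f = 3.06 GHz = 3060.0000 MHz
d = 12943.7 km
FSPL = 32.44 + 20*log10(3060.0000) + 20*log10(12943.7)
FSPL = 32.44 + 69.7144 + 82.2412
FSPL = 184.3956 dB

184.3956 dB


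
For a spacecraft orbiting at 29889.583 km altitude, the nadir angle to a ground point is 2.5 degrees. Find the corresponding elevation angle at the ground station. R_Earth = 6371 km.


r = R_E + alt = 36260.5830 km
Law of sines in the satellite / Earth-center / ground-point triangle:
  sin(nadir)/R_E = sin(90 + el)/r  =>  cos(el) = (r/R_E)*sin(nadir)
cos(el) = (36260.5830 / 6371.0000) * sin(2.5 deg) = 0.24826
el = arccos(0.24826) = 75.6254 deg
(Earth-central angle = 90 - nadir - el = 11.8746 deg)

75.6254 degrees


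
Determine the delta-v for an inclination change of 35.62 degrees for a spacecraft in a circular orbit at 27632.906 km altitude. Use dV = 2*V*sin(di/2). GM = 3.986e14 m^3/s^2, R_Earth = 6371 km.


r = 34003.9060 km = 3.4003906e+07 m
V = sqrt(mu/r) = 3423.7673 m/s
di = 35.62 deg = 0.6216863 rad
dV = 2*V*sin(di/2) = 2*3423.7673*sin(0.3108431)
dV = 2094.3971 m/s = 2.0944 km/s

2.0944 km/s


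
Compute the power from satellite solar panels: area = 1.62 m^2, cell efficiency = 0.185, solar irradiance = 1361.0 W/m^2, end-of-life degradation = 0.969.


P = area * eta * S * degradation
P = 1.62 * 0.185 * 1361.0 * 0.969
P = 395.2471 W

395.2471 W


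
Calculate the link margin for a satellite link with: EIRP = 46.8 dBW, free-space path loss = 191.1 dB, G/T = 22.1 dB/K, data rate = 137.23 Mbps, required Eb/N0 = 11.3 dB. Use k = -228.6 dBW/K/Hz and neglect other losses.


C/N0 = EIRP - FSPL + G/T - k = 46.8 - 191.1 + 22.1 - (-228.6)
C/N0 = 106.4000 dB-Hz
R_b = 137.23 Mbps = 1.3723e+08 bps -> 10*log10(R_b) = 81.3745 dB-Hz
Eb/N0 = C/N0 - 10*log10(R_b) = 106.4000 - 81.3745 = 25.0255 dB
Margin = Eb/N0 - Eb/N0_req = 25.0255 - 11.3 = 13.7255 dB (link closes)

13.7255 dB


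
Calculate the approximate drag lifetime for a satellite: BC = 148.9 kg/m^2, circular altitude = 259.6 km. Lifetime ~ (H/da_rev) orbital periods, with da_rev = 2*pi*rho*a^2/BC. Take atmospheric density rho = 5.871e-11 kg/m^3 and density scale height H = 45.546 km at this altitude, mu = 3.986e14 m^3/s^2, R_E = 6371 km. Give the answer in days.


a = R_E + alt = 6630.6000 km = 6.6306e+06 m
da_rev = 2*pi*rho*a^2/BC = 2*pi*5.871e-11*(6.6306e+06)^2/148.9 = 108.918815 m per revolution
N = H/da_rev = 45546.0000 m / 108.918815 m = 418.1647 revolutions
P = 2*pi*sqrt(a^3/mu) = 5373.2923 s
lifetime = N*P = 418.1647 * 5373.2923 = 2.246921e+06 s = 26.0060 days

26.0060 days


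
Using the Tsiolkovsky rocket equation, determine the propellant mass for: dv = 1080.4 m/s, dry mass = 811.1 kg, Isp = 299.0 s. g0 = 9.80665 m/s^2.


ve = Isp * g0 = 299.0 * 9.80665 = 2932.188350 m/s
mass ratio = exp(dv/ve) = exp(1080.4/2932.188350) = 1.44550972
m_prop = m_dry * (mr - 1) = 811.1 * (1.44550972 - 1)
m_prop = 361.3529 kg

361.3529 kg


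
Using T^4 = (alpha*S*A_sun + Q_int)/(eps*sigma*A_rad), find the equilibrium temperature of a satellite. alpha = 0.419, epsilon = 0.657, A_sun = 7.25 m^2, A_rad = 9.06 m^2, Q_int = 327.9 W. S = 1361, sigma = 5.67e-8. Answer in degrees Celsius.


Numerator = alpha*S*A_sun + Q_int = 0.419*1361*7.25 + 327.9 = 4462.2777 W
Denominator = eps*sigma*A_rad = 0.657*5.67e-8*9.06 = 3.3750221e-07 W/K^4
T^4 = 1.3221477e+10 K^4
T = 339.0939 K = 65.9439 C

65.9439 degrees Celsius


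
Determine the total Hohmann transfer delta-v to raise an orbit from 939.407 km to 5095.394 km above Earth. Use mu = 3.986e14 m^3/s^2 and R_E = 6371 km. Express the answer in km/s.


r1 = 7310.4070 km = 7.310407e+06 m
r2 = 11466.3940 km = 1.1466394e+07 m
dv1 = sqrt(mu/r1)*(sqrt(2*r2/(r1+r2)) - 1) = 776.3710 m/s
dv2 = sqrt(mu/r2)*(1 - sqrt(2*r1/(r1+r2))) = 693.2525 m/s
total dv = |dv1| + |dv2| = 776.3710 + 693.2525 = 1469.6235 m/s = 1.4696 km/s

1.4696 km/s


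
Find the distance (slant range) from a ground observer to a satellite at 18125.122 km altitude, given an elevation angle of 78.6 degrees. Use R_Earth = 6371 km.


h = 18125.122 km, el = 78.6 deg
d = -R_E*sin(el) + sqrt((R_E*sin(el))^2 + 2*R_E*h + h^2)
d = -6371.0000*sin(1.3718) + sqrt((6371.0000*0.9802712)^2 + 2*6371.0000*18125.122 + 18125.122^2)
d = 18218.4251 km

18218.4251 km


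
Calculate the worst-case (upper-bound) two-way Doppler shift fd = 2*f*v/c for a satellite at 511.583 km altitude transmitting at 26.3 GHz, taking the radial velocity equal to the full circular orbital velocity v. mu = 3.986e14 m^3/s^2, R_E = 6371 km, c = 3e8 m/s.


r = 6.882583e+06 m
v = sqrt(mu/r) = 7610.1448 m/s (worst-case radial velocity)
f = 26.3 GHz = 2.63e+10 Hz
fd = 2*f*v/c = 2*2.63e+10*7610.1448/3.0e+08
fd = 1.334312e+06 Hz

1.3343e+06 Hz
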